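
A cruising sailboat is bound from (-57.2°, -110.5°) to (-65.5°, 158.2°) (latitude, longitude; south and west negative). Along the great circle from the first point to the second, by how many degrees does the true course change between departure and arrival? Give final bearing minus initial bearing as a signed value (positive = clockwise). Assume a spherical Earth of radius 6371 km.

+84.0°

At departure: θ₁ = atan2(sin Δλ cos φ₂, cos φ₁ sin φ₂ − sin φ₁ cos φ₂ cos Δλ) = 219.62°
At arrival: θ₂ = atan2(sin Δλ cos φ₁, −cos φ₂ sin φ₁ + sin φ₂ cos φ₁ cos Δλ) = 303.60°
Δθ = θ₂ − θ₁ = +84.0°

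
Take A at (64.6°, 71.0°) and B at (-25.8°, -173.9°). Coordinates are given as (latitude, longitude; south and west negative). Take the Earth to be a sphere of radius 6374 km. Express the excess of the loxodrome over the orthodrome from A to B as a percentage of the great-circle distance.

4.6%

Great circle: σ = 2.1615 rad → d_gc = Rσ = 13777.6 km
Rhumb: Δφ = -1.5778, Δλ = +2.0089, Δψ = -1.9564, q = Δφ/Δψ = 0.8065 → d_rh = R√(Δφ²+q²Δλ²) = 14414.4 km
Excess = (14414.4 − 13777.6) / 13777.6 = 636.8 / 13777.6 = 4.62% ≈ 4.6%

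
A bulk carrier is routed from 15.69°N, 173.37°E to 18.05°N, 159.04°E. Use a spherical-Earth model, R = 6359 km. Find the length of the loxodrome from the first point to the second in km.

1544 km

Rhumb course C = atan2(Δλ, Δψ) with Δψ = ln[tan(π/4+φ₂/2)/tan(π/4+φ₁/2)] = +0.0430, Δλ = -0.2501 → C = 279.77°
d = R·|Δφ| / |cos C| = 6359·0.04119 / 0.16962 = 1544 km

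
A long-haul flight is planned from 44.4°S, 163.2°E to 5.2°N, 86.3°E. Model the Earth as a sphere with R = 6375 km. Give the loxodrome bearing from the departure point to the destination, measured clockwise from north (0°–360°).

Meridional parts: M(φ₁)=-0.8666, M(φ₂)=+0.0909 → ΔM = +0.9575;  Δλ = -1.3422 rad
tan C = Δλ / ΔM = -1.4017 → C = 305.50°

305.5°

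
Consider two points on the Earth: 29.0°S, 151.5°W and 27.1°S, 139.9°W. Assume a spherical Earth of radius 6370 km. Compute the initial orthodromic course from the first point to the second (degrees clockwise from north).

82.3°

θ = atan2( sin Δλ·cos φ₂ ,  cos φ₁ sin φ₂ − sin φ₁ cos φ₂ cos Δλ )
  = atan2(+0.1790, +0.0243) = 82.26°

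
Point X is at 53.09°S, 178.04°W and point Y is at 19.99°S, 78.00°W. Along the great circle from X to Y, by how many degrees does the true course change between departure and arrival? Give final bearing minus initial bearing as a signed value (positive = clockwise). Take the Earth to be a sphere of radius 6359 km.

-73.1°

Initial bearing θ₁ = atan2(sin Δλ cos φ₂, cos φ₁ sin φ₂ − sin φ₁ cos φ₂ cos Δλ) = 109.97°
Final bearing θ₂ = (initial bearing from the destination back to the start) + 180° = 36.91°
Δθ = θ₂ − θ₁ = -73.1°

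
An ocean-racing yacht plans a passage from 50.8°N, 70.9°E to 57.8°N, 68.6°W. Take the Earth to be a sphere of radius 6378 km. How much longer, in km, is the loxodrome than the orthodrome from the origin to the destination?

1671 km

Great circle: cos σ = sin φ₁ sin φ₂ + cos φ₁ cos φ₂ cos Δλ,  σ = 1.1597 rad → d_gc = 7396.3 km
Rhumb line: Δψ = +0.2100, q = Δφ/Δψ = 0.5818, d_rh = R√(Δφ²+q²Δλ²) = 9067.7 km
Excess = 9067.7 − 7396.3 = 1671.4 ≈ 1671 km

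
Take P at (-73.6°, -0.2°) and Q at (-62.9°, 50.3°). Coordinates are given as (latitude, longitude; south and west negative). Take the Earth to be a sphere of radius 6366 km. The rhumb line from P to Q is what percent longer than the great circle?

2.9%

Great circle: σ = 0.3603 rad → d_gc = Rσ = 2293.4 km
Rhumb: Δφ = +0.1868, Δλ = +0.8814, Δψ = +0.5143, q = Δφ/Δψ = 0.3631 → d_rh = R√(Δφ²+q²Δλ²) = 2359.0 km
Excess = (2359.0 − 2293.4) / 2293.4 = 65.6 / 2293.4 = 2.86% ≈ 2.9%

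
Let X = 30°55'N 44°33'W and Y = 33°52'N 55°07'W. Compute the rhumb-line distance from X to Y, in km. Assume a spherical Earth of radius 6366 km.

1044 km

Δψ = ln[tan(π/4+φ₂/2)/tan(π/4+φ₁/2)] = +0.0610;  Δφ = +0.0515 rad,  Δλ = -0.1844 rad
q = Δφ/Δψ = 0.8442
d = R·√(Δφ² + q²Δλ²) = 6366·0.16399 = 1044 km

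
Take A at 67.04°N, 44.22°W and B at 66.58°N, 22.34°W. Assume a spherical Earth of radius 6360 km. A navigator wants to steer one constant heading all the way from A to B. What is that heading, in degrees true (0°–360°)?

Meridional parts: M(φ₁)=+1.5941, M(φ₂)=+1.5737 → ΔM = -0.0204;  Δλ = +0.3819 rad
tan C = Δλ / ΔM = -18.7297 → C = 93.06°

93.1°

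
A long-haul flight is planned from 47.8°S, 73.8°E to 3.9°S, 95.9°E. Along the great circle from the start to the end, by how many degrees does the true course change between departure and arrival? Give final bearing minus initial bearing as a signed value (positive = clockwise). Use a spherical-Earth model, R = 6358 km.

-10.5°

Initial bearing θ₁ = atan2(sin Δλ cos φ₂, cos φ₁ sin φ₂ − sin φ₁ cos φ₂ cos Δλ) = 30.43°
Final bearing θ₂ = (initial bearing from the destination back to the start) + 180° = 19.94°
Δθ = θ₂ − θ₁ = -10.5°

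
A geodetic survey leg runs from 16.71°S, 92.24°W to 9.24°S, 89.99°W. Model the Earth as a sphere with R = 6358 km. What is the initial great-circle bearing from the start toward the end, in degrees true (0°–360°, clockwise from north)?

θ = atan2( sin Δλ·cos φ₂ ,  cos φ₁ sin φ₂ − sin φ₁ cos φ₂ cos Δλ )
  = atan2(+0.0388, +0.1298) = 16.62°

16.6°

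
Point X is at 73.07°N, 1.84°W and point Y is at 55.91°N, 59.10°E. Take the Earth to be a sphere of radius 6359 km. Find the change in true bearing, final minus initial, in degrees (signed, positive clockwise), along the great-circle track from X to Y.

Initial bearing θ₁ = atan2(sin Δλ cos φ₂, cos φ₁ sin φ₂ − sin φ₁ cos φ₂ cos Δλ) = 92.25°
Final bearing θ₂ = (initial bearing from the destination back to the start) + 180° = 148.73°
Δθ = θ₂ − θ₁ = +56.5°

+56.5°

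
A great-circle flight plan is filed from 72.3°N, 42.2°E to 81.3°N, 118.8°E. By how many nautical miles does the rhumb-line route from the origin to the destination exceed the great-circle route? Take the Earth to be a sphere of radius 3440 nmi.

78 nmi

Great circle: cos σ = sin φ₁ sin φ₂ + cos φ₁ cos φ₂ cos Δλ,  σ = 0.3099 rad → d_gc = 1066.1 nmi
Rhumb line: Δψ = +0.7163, q = Δφ/Δψ = 0.2193, d_rh = R√(Δφ²+q²Δλ²) = 1144.1 nmi
Excess = 1144.1 − 1066.1 = 78.0 ≈ 78 nmi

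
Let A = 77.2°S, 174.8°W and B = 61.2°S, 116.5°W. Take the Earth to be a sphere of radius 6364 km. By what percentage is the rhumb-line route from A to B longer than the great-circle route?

Great circle: σ = 0.4260 rad → d_gc = Rσ = 2711.2 km
Rhumb: Δφ = +0.2793, Δλ = +1.0175, Δψ = +0.8281, q = Δφ/Δψ = 0.3372 → d_rh = R√(Δφ²+q²Δλ²) = 2815.4 km
Excess = (2815.4 − 2711.2) / 2711.2 = 104.2 / 2711.2 = 3.84% ≈ 3.8%

3.8%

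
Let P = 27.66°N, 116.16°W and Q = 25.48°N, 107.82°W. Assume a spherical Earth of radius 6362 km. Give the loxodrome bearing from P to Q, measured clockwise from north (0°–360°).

Meridional parts: M(φ₁)=+0.5027, M(φ₂)=+0.4601 → ΔM = -0.0425;  Δλ = +0.1456 rad
tan C = Δλ / ΔM = -3.4213 → C = 106.29°

106.3°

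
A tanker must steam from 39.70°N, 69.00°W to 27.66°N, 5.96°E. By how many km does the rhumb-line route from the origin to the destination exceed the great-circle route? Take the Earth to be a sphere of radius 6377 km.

Great circle: cos σ = sin φ₁ sin φ₂ + cos φ₁ cos φ₂ cos Δλ,  σ = 1.0777 rad → d_gc = 6872.4 km
Rhumb line: Δψ = -0.2534, q = Δφ/Δψ = 0.8292, d_rh = R√(Δφ²+q²Δλ²) = 7047.0 km
Excess = 7047.0 − 6872.4 = 174.6 ≈ 175 km

175 km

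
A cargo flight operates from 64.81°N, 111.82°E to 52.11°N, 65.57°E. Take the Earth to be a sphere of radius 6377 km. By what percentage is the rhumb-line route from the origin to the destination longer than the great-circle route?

Great circle: σ = 0.4626 rad → d_gc = Rσ = 2950.0 km
Rhumb: Δφ = -0.2217, Δλ = -0.8072, Δψ = -0.4294, q = Δφ/Δψ = 0.5163 → d_rh = R√(Δφ²+q²Δλ²) = 3010.0 km
Excess = (3010.0 − 2950.0) / 2950.0 = 60.0 / 2950.0 = 2.03% ≈ 2.0%

2.0%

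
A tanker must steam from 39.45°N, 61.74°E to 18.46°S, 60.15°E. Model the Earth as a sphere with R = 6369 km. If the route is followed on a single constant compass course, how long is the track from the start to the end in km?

Rhumb course C = atan2(Δλ, Δψ) with Δψ = ln[tan(π/4+φ₂/2)/tan(π/4+φ₁/2)] = -1.0783, Δλ = -0.0278 → C = 181.47°
d = R·|Δφ| / |cos C| = 6369·1.01072 / 0.99967 = 6439 km

6439 km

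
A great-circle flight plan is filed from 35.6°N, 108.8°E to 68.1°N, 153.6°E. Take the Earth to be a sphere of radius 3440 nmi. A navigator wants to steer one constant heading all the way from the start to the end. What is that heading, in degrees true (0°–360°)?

Δψ = ln[tan(π/4+φ₂/2)/tan(π/4+φ₁/2)] = +0.9769
Δλ = +0.7819 rad (taken the short way round)
course = atan2(Δλ, Δψ) = 38.67°

38.7°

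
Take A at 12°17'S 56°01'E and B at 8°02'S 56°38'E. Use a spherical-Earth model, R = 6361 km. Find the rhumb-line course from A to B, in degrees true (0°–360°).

8.1°

Meridional parts: M(φ₁)=-0.2160, M(φ₂)=-0.1407 → ΔM = +0.0754;  Δλ = +0.0108 rad
tan C = Δλ / ΔM = +0.1428 → C = 8.13°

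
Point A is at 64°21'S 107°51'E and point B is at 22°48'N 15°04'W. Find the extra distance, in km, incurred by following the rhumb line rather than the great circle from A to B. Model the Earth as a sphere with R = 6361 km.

821 km

Great circle: cos σ = sin φ₁ sin φ₂ + cos φ₁ cos φ₂ cos Δλ,  σ = 2.1727 rad → d_gc = 13820.3 km
Rhumb line: Δψ = +1.8888, q = Δφ/Δψ = 0.8053, d_rh = R√(Δφ²+q²Δλ²) = 14641.7 km
Excess = 14641.7 − 13820.3 = 821.4 ≈ 821 km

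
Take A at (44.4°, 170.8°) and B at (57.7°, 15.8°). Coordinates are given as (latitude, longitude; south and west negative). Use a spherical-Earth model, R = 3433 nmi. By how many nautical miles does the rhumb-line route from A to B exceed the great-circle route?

Great circle: cos σ = sin φ₁ sin φ₂ + cos φ₁ cos φ₂ cos Δλ,  σ = 1.3229 rad → d_gc = 4541.4 nmi
Rhumb line: Δψ = +0.3727, q = Δφ/Δψ = 0.6229, d_rh = R√(Δφ²+q²Δλ²) = 5839.3 nmi
Excess = 5839.3 − 4541.4 = 1297.9 ≈ 1298 nmi

1298 nmi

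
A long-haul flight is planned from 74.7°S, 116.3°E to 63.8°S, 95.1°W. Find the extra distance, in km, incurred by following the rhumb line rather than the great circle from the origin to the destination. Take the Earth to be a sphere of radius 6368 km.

1398 km

Great circle: cos σ = sin φ₁ sin φ₂ + cos φ₁ cos φ₂ cos Δλ,  σ = 0.6982 rad → d_gc = 4446.0 km
Rhumb line: Δψ = +0.5496, q = Δφ/Δψ = 0.3462, d_rh = R√(Δφ²+q²Δλ²) = 5844.0 km
Excess = 5844.0 − 4446.0 = 1398.0 ≈ 1398 km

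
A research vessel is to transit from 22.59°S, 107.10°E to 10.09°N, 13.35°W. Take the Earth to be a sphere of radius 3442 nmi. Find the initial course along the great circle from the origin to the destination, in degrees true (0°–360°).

θ = atan2( sin Δλ·cos φ₂ ,  cos φ₁ sin φ₂ − sin φ₁ cos φ₂ cos Δλ )
  = atan2(-0.8487, -0.0299) = 267.98°

268.0°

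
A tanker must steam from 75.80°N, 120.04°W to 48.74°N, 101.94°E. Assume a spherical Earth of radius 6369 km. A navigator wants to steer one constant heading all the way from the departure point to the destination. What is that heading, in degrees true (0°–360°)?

245.3°

Δψ = ln[tan(π/4+φ₂/2)/tan(π/4+φ₁/2)] = -1.1061
Δλ = -2.4089 rad (taken the short way round)
course = atan2(Δλ, Δψ) = 245.34°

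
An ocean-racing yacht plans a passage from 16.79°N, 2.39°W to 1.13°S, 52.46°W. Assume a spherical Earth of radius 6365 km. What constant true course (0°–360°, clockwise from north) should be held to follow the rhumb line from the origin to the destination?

Δψ = ln[tan(π/4+φ₂/2)/tan(π/4+φ₁/2)] = -0.3171
Δλ = -0.8739 rad (taken the short way round)
course = atan2(Δλ, Δψ) = 250.06°

250.1°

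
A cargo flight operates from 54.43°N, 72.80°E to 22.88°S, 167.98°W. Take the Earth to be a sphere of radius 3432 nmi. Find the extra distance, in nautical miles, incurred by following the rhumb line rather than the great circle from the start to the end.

255 nmi

Great circle: cos σ = sin φ₁ sin φ₂ + cos φ₁ cos φ₂ cos Δλ,  σ = 2.1869 rad → d_gc = 7505.5 nmi
Rhumb line: Δψ = -1.5474, q = Δφ/Δψ = 0.8720, d_rh = R√(Δφ²+q²Δλ²) = 7760.2 nmi
Excess = 7760.2 − 7505.5 = 254.7 ≈ 255 nmi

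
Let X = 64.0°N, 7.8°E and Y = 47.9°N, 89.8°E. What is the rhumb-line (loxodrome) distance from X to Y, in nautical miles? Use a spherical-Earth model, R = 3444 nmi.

2878 nmi

Rhumb course C = atan2(Δλ, Δψ) with Δψ = ln[tan(π/4+φ₂/2)/tan(π/4+φ₁/2)] = -0.5110, Δλ = +1.4312 → C = 109.65°
d = R·|Δφ| / |cos C| = 3444·0.28100 / 0.33629 = 2878 nmi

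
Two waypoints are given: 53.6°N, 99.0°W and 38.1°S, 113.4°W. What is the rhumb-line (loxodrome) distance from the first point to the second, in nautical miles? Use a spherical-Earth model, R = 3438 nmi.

5554 nmi

Rhumb course C = atan2(Δλ, Δψ) with Δψ = ln[tan(π/4+φ₂/2)/tan(π/4+φ₁/2)] = -1.8326, Δλ = -0.2513 → C = 187.81°
d = R·|Δφ| / |cos C| = 3438·1.60047 / 0.99073 = 5554 nmi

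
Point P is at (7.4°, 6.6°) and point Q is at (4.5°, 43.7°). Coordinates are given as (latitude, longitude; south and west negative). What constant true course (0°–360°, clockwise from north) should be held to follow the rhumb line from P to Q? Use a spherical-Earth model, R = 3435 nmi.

94.5°

Δψ = ln[tan(π/4+φ₂/2)/tan(π/4+φ₁/2)] = -0.0509
Δλ = +0.6475 rad (taken the short way round)
course = atan2(Δλ, Δψ) = 94.49°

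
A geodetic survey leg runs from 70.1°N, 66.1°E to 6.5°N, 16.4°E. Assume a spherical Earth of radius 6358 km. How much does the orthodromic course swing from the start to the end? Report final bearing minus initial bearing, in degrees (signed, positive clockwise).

-37.3°

Initial bearing θ₁ = atan2(sin Δλ cos φ₂, cos φ₁ sin φ₂ − sin φ₁ cos φ₂ cos Δλ) = 233.26°
Final bearing θ₂ = (initial bearing from the destination back to the start) + 180° = 195.93°
Δθ = θ₂ − θ₁ = -37.3°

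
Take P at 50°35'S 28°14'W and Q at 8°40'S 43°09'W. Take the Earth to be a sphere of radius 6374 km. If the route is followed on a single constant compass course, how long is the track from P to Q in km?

4865 km

Rhumb course C = atan2(Δλ, Δψ) with Δψ = ln[tan(π/4+φ₂/2)/tan(π/4+φ₁/2)] = +0.8748, Δλ = -0.2603 → C = 343.43°
d = R·|Δφ| / |cos C| = 6374·0.73158 / 0.95845 = 4865 km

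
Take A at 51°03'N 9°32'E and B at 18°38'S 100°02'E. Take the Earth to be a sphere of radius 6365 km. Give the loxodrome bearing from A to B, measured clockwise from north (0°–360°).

Δψ = ln[tan(π/4+φ₂/2)/tan(π/4+φ₁/2)] = -1.3706
Δλ = +1.5795 rad (taken the short way round)
course = atan2(Δλ, Δψ) = 130.95°

130.9°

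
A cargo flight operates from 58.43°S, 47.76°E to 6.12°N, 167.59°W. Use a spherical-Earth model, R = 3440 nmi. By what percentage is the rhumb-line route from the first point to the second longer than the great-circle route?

Great circle: σ = 2.1123 rad → d_gc = Rσ = 7266.3 nmi
Rhumb: Δφ = +1.1266, Δλ = +2.5246, Δψ = +1.3704, q = Δφ/Δψ = 0.8221 → d_rh = R√(Δφ²+q²Δλ²) = 8123.6 nmi
Excess = (8123.6 − 7266.3) / 7266.3 = 857.3 / 7266.3 = 11.80% ≈ 11.8%

11.8%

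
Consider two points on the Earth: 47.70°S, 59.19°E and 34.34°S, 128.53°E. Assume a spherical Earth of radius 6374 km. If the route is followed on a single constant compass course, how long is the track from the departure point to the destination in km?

Δψ = ln[tan(π/4+φ₂/2)/tan(π/4+φ₁/2)] = +0.3108;  Δφ = +0.2332 rad,  Δλ = +1.2102 rad
q = Δφ/Δψ = 0.7502
d = R·√(Δφ² + q²Δλ²) = 6374·0.93732 = 5974 km

5974 km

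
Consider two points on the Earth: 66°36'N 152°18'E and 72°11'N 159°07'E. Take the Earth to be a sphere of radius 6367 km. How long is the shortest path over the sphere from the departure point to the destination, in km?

cos σ = sin φ₁ sin φ₂ + cos φ₁ cos φ₂ cos Δλ
      = sin(66.60°)sin(72.18°) + cos(66.60°)cos(72.18°)cos(6.82°) = 0.9944
σ = 6.068° → d = Rσ = 6367·0.10591 = 674 km

674 km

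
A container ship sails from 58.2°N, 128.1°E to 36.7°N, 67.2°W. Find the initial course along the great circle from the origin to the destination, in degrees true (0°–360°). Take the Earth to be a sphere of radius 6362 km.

θ = atan2( sin Δλ·cos φ₂ ,  cos φ₁ sin φ₂ − sin φ₁ cos φ₂ cos Δλ )
  = atan2(+0.2116, +0.9722) = 12.28°

12.3°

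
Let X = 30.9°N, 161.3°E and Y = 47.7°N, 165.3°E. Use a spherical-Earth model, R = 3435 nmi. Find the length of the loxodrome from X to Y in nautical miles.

Δψ = ln[tan(π/4+φ₂/2)/tan(π/4+φ₁/2)] = +0.3821;  Δφ = +0.2932 rad,  Δλ = +0.0698 rad
q = Δφ/Δψ = 0.7673
d = R·√(Δφ² + q²Δλ²) = 3435·0.29807 = 1024 nmi

1024 nmi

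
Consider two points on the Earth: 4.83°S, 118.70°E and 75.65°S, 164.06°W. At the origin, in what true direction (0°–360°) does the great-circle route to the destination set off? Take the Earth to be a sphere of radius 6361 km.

165.9°

N = sin Δλ·cos φ₂ = +0.2417;  D = cos φ₁ sin φ₂ − sin φ₁ cos φ₂ cos Δλ = -0.9608
initial course = atan2(N, D) = 165.88°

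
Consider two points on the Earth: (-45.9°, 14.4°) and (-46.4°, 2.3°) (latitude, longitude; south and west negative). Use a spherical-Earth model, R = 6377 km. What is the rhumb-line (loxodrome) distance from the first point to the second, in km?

Δψ = ln[tan(π/4+φ₂/2)/tan(π/4+φ₁/2)] = -0.0126;  Δφ = -0.0087 rad,  Δλ = -0.2112 rad
q = Δφ/Δψ = 0.6928
d = R·√(Δφ² + q²Δλ²) = 6377·0.14656 = 935 km

935 km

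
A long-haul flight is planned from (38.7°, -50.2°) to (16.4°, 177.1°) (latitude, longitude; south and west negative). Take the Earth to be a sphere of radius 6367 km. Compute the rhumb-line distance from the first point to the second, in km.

13181 km

Δψ = ln[tan(π/4+φ₂/2)/tan(π/4+φ₁/2)] = -0.4433;  Δφ = -0.3892 rad,  Δλ = -2.3161 rad
q = Δφ/Δψ = 0.8779
d = R·√(Δφ² + q²Δλ²) = 6367·2.07017 = 13181 km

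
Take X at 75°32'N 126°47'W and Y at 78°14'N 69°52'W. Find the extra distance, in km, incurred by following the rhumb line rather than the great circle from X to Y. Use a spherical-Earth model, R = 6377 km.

57 km

Great circle: cos σ = sin φ₁ sin φ₂ + cos φ₁ cos φ₂ cos Δλ,  σ = 0.2207 rad → d_gc = 1407.1 km
Rhumb line: Δψ = +0.2084, q = Δφ/Δψ = 0.2261, d_rh = R√(Δφ²+q²Δλ²) = 1463.7 km
Excess = 1463.7 − 1407.1 = 56.6 ≈ 57 km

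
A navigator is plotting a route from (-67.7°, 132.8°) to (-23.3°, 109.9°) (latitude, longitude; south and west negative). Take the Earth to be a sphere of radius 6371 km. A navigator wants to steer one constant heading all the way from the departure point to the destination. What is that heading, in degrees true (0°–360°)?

Meridional parts: M(φ₁)=-1.6241, M(φ₂)=-0.4184 → ΔM = +1.2057;  Δλ = -0.3997 rad
tan C = Δλ / ΔM = -0.3315 → C = 341.66°

341.7°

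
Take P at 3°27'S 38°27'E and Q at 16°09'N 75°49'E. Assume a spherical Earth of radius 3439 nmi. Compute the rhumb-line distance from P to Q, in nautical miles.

Δψ = ln[tan(π/4+φ₂/2)/tan(π/4+φ₁/2)] = +0.3459;  Δφ = +0.3421 rad,  Δλ = +0.6522 rad
q = Δφ/Δψ = 0.9889
d = R·√(Δφ² + q²Δλ²) = 3439·0.73003 = 2511 nmi

2511 nmi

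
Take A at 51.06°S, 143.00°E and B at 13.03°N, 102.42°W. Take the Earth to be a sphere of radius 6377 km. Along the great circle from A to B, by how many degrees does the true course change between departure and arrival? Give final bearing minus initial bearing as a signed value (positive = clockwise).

Initial bearing θ₁ = atan2(sin Δλ cos φ₂, cos φ₁ sin φ₂ − sin φ₁ cos φ₂ cos Δλ) = 101.08°
Final bearing θ₂ = (initial bearing from the destination back to the start) + 180° = 39.28°
Δθ = θ₂ − θ₁ = -61.8°

-61.8°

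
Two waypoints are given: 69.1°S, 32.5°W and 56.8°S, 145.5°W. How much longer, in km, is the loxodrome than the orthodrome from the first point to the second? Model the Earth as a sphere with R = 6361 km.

Great circle: cos σ = sin φ₁ sin φ₂ + cos φ₁ cos φ₂ cos Δλ,  σ = 0.7878 rad → d_gc = 5011.4 km
Rhumb line: Δψ = +0.4802, q = Δφ/Δψ = 0.4471, d_rh = R√(Δφ²+q²Δλ²) = 5772.7 km
Excess = 5772.7 − 5011.4 = 761.3 ≈ 761 km

761 km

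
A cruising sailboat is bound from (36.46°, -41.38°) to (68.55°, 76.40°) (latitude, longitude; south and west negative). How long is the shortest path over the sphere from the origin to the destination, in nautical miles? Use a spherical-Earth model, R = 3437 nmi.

cos σ = sin φ₁ sin φ₂ + cos φ₁ cos φ₂ cos Δλ
      = sin(36.46°)sin(68.55°) + cos(36.46°)cos(68.55°)cos(117.78°) = 0.4160
σ = 65.416° → d = Rσ = 3437·1.14173 = 3924 nmi

3924 nmi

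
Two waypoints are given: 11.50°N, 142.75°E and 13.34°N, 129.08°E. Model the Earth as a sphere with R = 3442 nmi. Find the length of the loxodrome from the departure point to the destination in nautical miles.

810 nmi

Δψ = ln[tan(π/4+φ₂/2)/tan(π/4+φ₁/2)] = +0.0329;  Δφ = +0.0321 rad,  Δλ = -0.2386 rad
q = Δφ/Δψ = 0.9766
d = R·√(Δφ² + q²Δλ²) = 3442·0.23519 = 810 nmi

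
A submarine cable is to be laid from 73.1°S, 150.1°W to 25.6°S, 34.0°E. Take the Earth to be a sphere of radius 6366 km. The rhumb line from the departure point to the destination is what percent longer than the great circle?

Great circle: σ = 1.4183 rad → d_gc = Rσ = 9028.7 km
Rhumb: Δφ = +0.8290, Δλ = -3.0700, Δψ = +1.4443, q = Δφ/Δψ = 0.5740 → d_rh = R√(Δφ²+q²Δλ²) = 12397.5 km
Excess = (12397.5 − 9028.7) / 9028.7 = 3368.8 / 9028.7 = 37.31% ≈ 37.3%

37.3%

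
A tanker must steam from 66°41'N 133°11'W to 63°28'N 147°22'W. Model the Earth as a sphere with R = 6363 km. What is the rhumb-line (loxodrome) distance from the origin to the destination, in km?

Rhumb course C = atan2(Δλ, Δψ) with Δψ = ln[tan(π/4+φ₂/2)/tan(π/4+φ₁/2)] = -0.1334, Δλ = -0.2475 → C = 241.68°
d = R·|Δφ| / |cos C| = 6363·0.05614 / 0.47438 = 753 km

753 km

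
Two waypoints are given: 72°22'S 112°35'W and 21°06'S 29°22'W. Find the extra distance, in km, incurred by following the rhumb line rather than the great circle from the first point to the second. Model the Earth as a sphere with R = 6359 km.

Great circle: cos σ = sin φ₁ sin φ₂ + cos φ₁ cos φ₂ cos Δλ,  σ = 1.1848 rad → d_gc = 7534.3 km
Rhumb line: Δψ = +1.4868, q = Δφ/Δψ = 0.6018, d_rh = R√(Δφ²+q²Δλ²) = 7954.2 km
Excess = 7954.2 − 7534.3 = 419.9 ≈ 420 km

420 km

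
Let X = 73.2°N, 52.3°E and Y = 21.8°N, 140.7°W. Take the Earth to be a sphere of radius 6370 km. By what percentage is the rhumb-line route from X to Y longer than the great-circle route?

Great circle: σ = 1.4766 rad → d_gc = Rσ = 9406.1 km
Rhumb: Δφ = -0.8971, Δλ = +2.9147, Δψ = -1.5228, q = Δφ/Δψ = 0.5891 → d_rh = R√(Δφ²+q²Δλ²) = 12340.7 km
Excess = (12340.7 − 9406.1) / 9406.1 = 2934.6 / 9406.1 = 31.20% ≈ 31.2%

31.2%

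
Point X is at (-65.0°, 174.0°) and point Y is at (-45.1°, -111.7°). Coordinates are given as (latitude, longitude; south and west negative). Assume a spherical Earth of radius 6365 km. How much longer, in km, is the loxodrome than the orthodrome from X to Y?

251 km

Great circle: cos σ = sin φ₁ sin φ₂ + cos φ₁ cos φ₂ cos Δλ,  σ = 0.7631 rad → d_gc = 4857.1 km
Rhumb line: Δψ = +0.6226, q = Δφ/Δψ = 0.5578, d_rh = R√(Δφ²+q²Δλ²) = 5107.7 km
Excess = 5107.7 − 4857.1 = 250.6 ≈ 251 km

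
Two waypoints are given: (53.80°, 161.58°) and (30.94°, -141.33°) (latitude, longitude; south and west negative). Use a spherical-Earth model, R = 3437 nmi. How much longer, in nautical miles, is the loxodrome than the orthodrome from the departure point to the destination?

57 nmi

Great circle: cos σ = sin φ₁ sin φ₂ + cos φ₁ cos φ₂ cos Δλ,  σ = 0.8091 rad → d_gc = 2781.0 nmi
Rhumb line: Δψ = -0.5499, q = Δφ/Δψ = 0.7255, d_rh = R√(Δφ²+q²Δλ²) = 2838.0 nmi
Excess = 2838.0 − 2781.0 = 57.0 ≈ 57 nmi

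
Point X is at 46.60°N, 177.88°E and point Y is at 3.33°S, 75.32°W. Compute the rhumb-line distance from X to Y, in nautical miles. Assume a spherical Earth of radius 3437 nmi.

6438 nmi

Rhumb course C = atan2(Δλ, Δψ) with Δψ = ln[tan(π/4+φ₂/2)/tan(π/4+φ₁/2)] = -0.9796, Δλ = +1.8640 → C = 117.72°
d = R·|Δφ| / |cos C| = 3437·0.87144 / 0.46520 = 6438 nmi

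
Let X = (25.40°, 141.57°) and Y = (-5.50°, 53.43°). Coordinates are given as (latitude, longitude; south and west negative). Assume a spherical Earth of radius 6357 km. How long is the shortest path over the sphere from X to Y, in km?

Haversine: a = sin²(Δφ/2)+cos φ₁ cos φ₂ sin²(Δλ/2) = 0.50596;  σ = 2·atan2(√a,√(1−a))
σ = 90.683° → d = Rσ = 6357·1.58272 = 10061 km

10061 km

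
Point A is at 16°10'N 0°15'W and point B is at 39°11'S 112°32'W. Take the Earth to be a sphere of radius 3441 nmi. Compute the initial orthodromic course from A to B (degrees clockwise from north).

θ = atan2( sin Δλ·cos φ₂ ,  cos φ₁ sin φ₂ − sin φ₁ cos φ₂ cos Δλ )
  = atan2(-0.7172, -0.5250) = 233.80°

233.8°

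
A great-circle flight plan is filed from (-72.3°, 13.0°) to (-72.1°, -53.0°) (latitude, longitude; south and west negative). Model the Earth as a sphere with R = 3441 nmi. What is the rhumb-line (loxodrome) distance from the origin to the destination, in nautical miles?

Δψ = ln[tan(π/4+φ₂/2)/tan(π/4+φ₁/2)] = +0.0114;  Δφ = +0.0035 rad,  Δλ = -1.1519 rad
q = Δφ/Δψ = 0.3057
d = R·√(Δφ² + q²Δλ²) = 3441·0.35215 = 1212 nmi

1212 nmi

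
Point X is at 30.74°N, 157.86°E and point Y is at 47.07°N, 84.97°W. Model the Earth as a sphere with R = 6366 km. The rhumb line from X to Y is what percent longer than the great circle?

Great circle: σ = 1.4637 rad → d_gc = Rσ = 9317.6 km
Rhumb: Δφ = +0.2850, Δλ = +2.0450, Δψ = +0.3691, q = Δφ/Δψ = 0.7721 → d_rh = R√(Δφ²+q²Δλ²) = 10213.8 km
Excess = (10213.8 − 9317.6) / 9317.6 = 896.2 / 9317.6 = 9.62% ≈ 9.6%

9.6%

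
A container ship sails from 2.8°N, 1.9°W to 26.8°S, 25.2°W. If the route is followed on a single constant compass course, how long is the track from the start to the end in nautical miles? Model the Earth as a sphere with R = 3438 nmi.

Rhumb course C = atan2(Δλ, Δψ) with Δψ = ln[tan(π/4+φ₂/2)/tan(π/4+φ₁/2)] = -0.5347, Δλ = -0.4067 → C = 217.26°
d = R·|Δφ| / |cos C| = 3438·0.51662 / 0.79595 = 2231 nmi

2231 nmi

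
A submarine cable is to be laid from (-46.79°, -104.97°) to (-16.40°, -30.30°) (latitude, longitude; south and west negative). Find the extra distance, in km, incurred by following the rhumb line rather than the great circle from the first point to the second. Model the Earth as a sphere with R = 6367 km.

Great circle: cos σ = sin φ₁ sin φ₂ + cos φ₁ cos φ₂ cos Δλ,  σ = 1.1816 rad → d_gc = 7523.3 km
Rhumb line: Δψ = +0.6360, q = Δφ/Δψ = 0.8339, d_rh = R√(Δφ²+q²Δλ²) = 7699.7 km
Excess = 7699.7 − 7523.3 = 176.4 ≈ 176 km

176 km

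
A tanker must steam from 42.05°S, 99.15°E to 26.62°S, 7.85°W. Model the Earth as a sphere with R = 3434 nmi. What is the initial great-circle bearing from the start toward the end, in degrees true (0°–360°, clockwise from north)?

239.3°

θ = atan2( sin Δλ·cos φ₂ ,  cos φ₁ sin φ₂ − sin φ₁ cos φ₂ cos Δλ )
  = atan2(-0.8549, -0.5078) = 239.29°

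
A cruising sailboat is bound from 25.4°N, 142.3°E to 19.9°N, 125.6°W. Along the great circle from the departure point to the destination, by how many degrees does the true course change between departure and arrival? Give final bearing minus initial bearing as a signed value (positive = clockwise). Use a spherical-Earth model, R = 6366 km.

At departure: θ₁ = atan2(sin Δλ cos φ₂, cos φ₁ sin φ₂ − sin φ₁ cos φ₂ cos Δλ) = 71.07°
At arrival: θ₂ = atan2(sin Δλ cos φ₁, −cos φ₂ sin φ₁ + sin φ₂ cos φ₁ cos Δλ) = 114.67°
Δθ = θ₂ − θ₁ = +43.6°

+43.6°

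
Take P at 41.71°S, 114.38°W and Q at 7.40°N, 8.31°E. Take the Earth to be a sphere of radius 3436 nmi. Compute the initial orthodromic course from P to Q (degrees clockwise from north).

N = sin Δλ·cos φ₂ = +0.8346;  D = cos φ₁ sin φ₂ − sin φ₁ cos φ₂ cos Δλ = -0.2602
initial course = atan2(N, D) = 107.32°

107.3°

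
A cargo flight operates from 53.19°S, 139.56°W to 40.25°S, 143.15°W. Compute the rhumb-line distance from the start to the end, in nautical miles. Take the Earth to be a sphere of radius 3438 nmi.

Rhumb course C = atan2(Δλ, Δψ) with Δψ = ln[tan(π/4+φ₂/2)/tan(π/4+φ₁/2)] = +0.3317, Δλ = -0.0627 → C = 349.30°
d = R·|Δφ| / |cos C| = 3438·0.22585 / 0.98263 = 790 nmi

790 nmi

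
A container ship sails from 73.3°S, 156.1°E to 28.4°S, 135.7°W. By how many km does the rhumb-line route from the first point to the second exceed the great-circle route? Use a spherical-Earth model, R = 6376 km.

249 km

Great circle: cos σ = sin φ₁ sin φ₂ + cos φ₁ cos φ₂ cos Δλ,  σ = 0.9891 rad → d_gc = 6306.5 km
Rhumb line: Δψ = +1.4015, q = Δφ/Δψ = 0.5591, d_rh = R√(Δφ²+q²Δλ²) = 6555.4 km
Excess = 6555.4 − 6306.5 = 248.9 ≈ 249 km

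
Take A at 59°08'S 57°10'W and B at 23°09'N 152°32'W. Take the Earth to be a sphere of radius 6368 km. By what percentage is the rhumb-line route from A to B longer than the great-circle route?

Great circle: σ = 1.9623 rad → d_gc = Rσ = 12495.9 km
Rhumb: Δφ = +1.4361, Δλ = -1.6645, Δψ = +1.7026, q = Δφ/Δψ = 0.8435 → d_rh = R√(Δφ²+q²Δλ²) = 12789.2 km
Excess = (12789.2 − 12495.9) / 12495.9 = 293.3 / 12495.9 = 2.347% ≈ 2.3%

2.3%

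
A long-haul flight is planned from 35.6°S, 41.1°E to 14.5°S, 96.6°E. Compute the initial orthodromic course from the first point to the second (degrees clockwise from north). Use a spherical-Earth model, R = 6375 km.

N = sin Δλ·cos φ₂ = +0.7979;  D = cos φ₁ sin φ₂ − sin φ₁ cos φ₂ cos Δλ = +0.1156
initial course = atan2(N, D) = 81.75°

81.8°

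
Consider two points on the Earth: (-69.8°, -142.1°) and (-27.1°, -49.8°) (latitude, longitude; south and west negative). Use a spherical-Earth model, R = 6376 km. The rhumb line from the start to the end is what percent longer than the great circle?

7.3%

Great circle: σ = 1.1426 rad → d_gc = Rσ = 7285.5 km
Rhumb: Δφ = +0.7453, Δλ = +1.6109, Δψ = +1.2336, q = Δφ/Δψ = 0.6041 → d_rh = R√(Δφ²+q²Δλ²) = 7815.7 km
Excess = (7815.7 − 7285.5) / 7285.5 = 530.2 / 7285.5 = 7.28% ≈ 7.3%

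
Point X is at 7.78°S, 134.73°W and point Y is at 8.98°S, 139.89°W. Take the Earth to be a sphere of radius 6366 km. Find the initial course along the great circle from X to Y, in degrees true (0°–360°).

N = sin Δλ·cos φ₂ = -0.0888;  D = cos φ₁ sin φ₂ − sin φ₁ cos φ₂ cos Δλ = -0.0215
initial course = atan2(N, D) = 256.40°

256.4°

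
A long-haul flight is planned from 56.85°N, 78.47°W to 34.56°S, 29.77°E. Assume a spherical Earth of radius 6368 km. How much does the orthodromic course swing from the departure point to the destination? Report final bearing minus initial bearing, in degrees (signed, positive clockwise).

+41.9°

Initial bearing θ₁ = atan2(sin Δλ cos φ₂, cos φ₁ sin φ₂ − sin φ₁ cos φ₂ cos Δλ) = 96.88°
Final bearing θ₂ = (initial bearing from the destination back to the start) + 180° = 138.76°
Δθ = θ₂ − θ₁ = +41.9°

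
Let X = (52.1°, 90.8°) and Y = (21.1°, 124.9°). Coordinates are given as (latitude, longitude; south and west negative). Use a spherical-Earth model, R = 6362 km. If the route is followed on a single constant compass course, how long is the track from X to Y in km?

4540 km

Rhumb course C = atan2(Δλ, Δψ) with Δψ = ln[tan(π/4+φ₂/2)/tan(π/4+φ₁/2)] = -0.6921, Δλ = +0.5952 → C = 139.31°
d = R·|Δφ| / |cos C| = 6362·0.54105 / 0.75822 = 4540 km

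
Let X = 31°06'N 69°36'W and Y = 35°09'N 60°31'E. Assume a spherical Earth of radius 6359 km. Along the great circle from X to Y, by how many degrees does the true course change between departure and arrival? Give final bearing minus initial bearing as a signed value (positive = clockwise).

At departure: θ₁ = atan2(sin Δλ cos φ₂, cos φ₁ sin φ₂ − sin φ₁ cos φ₂ cos Δλ) = 39.26°
At arrival: θ₂ = atan2(sin Δλ cos φ₁, −cos φ₂ sin φ₁ + sin φ₂ cos φ₁ cos Δλ) = 138.49°
Δθ = θ₂ − θ₁ = +99.2°

+99.2°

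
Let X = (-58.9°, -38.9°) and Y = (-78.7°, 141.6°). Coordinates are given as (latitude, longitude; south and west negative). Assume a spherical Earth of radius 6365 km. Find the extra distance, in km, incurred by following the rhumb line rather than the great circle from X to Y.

2307 km

Great circle: cos σ = sin φ₁ sin φ₂ + cos φ₁ cos φ₂ cos Δλ,  σ = 0.7400 rad → d_gc = 4710.2 km
Rhumb line: Δψ = -1.0341, q = Δφ/Δψ = 0.3342, d_rh = R√(Δφ²+q²Δλ²) = 7017.2 km
Excess = 7017.2 − 4710.2 = 2307.0 ≈ 2307 km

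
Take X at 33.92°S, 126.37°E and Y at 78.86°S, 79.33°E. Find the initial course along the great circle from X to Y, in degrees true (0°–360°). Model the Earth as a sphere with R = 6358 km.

N = sin Δλ·cos φ₂ = -0.1414;  D = cos φ₁ sin φ₂ − sin φ₁ cos φ₂ cos Δλ = -0.7407
initial course = atan2(N, D) = 190.81°

190.8°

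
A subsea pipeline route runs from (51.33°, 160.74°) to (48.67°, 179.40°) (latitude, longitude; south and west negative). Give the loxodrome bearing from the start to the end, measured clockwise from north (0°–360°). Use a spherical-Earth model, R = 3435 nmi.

102.5°

Meridional parts: M(φ₁)=+1.0473, M(φ₂)=+0.9751 → ΔM = -0.0723;  Δλ = +0.3257 rad
tan C = Δλ / ΔM = -4.5076 → C = 102.51°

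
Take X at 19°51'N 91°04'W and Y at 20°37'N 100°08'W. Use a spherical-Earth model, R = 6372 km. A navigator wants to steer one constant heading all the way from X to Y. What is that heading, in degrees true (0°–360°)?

Meridional parts: M(φ₁)=+0.3536, M(φ₂)=+0.3679 → ΔM = +0.0143;  Δλ = -0.1582 rad
tan C = Δλ / ΔM = -11.0962 → C = 275.15°

275.1°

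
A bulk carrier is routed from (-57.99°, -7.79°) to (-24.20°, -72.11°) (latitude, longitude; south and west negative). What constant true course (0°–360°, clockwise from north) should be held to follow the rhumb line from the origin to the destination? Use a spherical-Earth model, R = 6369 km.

305.9°

Meridional parts: M(φ₁)=-1.2488, M(φ₂)=-0.4355 → ΔM = +0.8133;  Δλ = -1.1226 rad
tan C = Δλ / ΔM = -1.3803 → C = 305.92°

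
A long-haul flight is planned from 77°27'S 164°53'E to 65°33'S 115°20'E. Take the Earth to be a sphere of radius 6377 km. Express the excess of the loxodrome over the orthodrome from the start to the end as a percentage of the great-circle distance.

Great circle: σ = 0.3273 rad → d_gc = Rσ = 2087.0 km
Rhumb: Δφ = +0.2077, Δλ = -0.8648, Δψ = +0.6782, q = Δφ/Δψ = 0.3062 → d_rh = R√(Δφ²+q²Δλ²) = 2146.2 km
Excess = (2146.2 − 2087.0) / 2087.0 = 59.2 / 2087.0 = 2.84% ≈ 2.8%

2.8%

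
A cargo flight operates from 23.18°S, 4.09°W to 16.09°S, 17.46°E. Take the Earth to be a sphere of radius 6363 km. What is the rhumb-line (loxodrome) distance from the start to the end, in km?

Δψ = ln[tan(π/4+φ₂/2)/tan(π/4+φ₁/2)] = +0.1315;  Δφ = +0.1237 rad,  Δλ = +0.3761 rad
q = Δφ/Δψ = 0.9411
d = R·√(Δφ² + q²Δλ²) = 6363·0.37497 = 2386 km

2386 km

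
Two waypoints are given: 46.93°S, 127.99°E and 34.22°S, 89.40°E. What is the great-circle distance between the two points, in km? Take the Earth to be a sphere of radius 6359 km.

Haversine: a = sin²(Δφ/2)+cos φ₁ cos φ₂ sin²(Δλ/2) = 0.07391;  σ = 2·atan2(√a,√(1−a))
σ = 31.550° → d = Rσ = 6359·0.55064 = 3502 km

3502 km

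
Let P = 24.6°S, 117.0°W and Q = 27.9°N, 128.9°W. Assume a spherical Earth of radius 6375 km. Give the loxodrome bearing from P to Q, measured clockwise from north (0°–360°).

347.7°

Δψ = ln[tan(π/4+φ₂/2)/tan(π/4+φ₁/2)] = +0.9506
Δλ = -0.2077 rad (taken the short way round)
course = atan2(Δλ, Δψ) = 347.68°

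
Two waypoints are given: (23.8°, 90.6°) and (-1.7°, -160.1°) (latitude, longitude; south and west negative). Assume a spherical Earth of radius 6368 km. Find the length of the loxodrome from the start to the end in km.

12151 km

Δψ = ln[tan(π/4+φ₂/2)/tan(π/4+φ₁/2)] = -0.4576;  Δφ = -0.4451 rad,  Δλ = +1.9076 rad
q = Δφ/Δψ = 0.9727
d = R·√(Δφ² + q²Δλ²) = 6368·1.90819 = 12151 km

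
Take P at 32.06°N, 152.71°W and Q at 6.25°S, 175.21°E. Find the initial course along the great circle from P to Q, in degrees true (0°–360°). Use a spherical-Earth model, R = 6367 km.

224.4°

N = sin Δλ·cos φ₂ = -0.5279;  D = cos φ₁ sin φ₂ − sin φ₁ cos φ₂ cos Δλ = -0.5393
initial course = atan2(N, D) = 224.39°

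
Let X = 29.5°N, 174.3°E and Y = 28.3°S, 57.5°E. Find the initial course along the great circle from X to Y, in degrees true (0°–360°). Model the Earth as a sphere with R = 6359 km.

N = sin Δλ·cos φ₂ = -0.7859;  D = cos φ₁ sin φ₂ − sin φ₁ cos φ₂ cos Δλ = -0.2171
initial course = atan2(N, D) = 254.55°

254.6°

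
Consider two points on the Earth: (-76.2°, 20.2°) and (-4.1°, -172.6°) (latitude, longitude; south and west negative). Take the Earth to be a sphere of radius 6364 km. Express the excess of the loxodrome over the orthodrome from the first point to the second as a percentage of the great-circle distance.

26.6%

Great circle: σ = 1.7341 rad → d_gc = Rσ = 11035.8 km
Rhumb: Δφ = +1.2584, Δλ = +2.9182, Δψ = +2.0402, q = Δφ/Δψ = 0.6168 → d_rh = R√(Δφ²+q²Δλ²) = 13976.4 km
Excess = (13976.4 − 11035.8) / 11035.8 = 2940.6 / 11035.8 = 26.646% ≈ 26.6%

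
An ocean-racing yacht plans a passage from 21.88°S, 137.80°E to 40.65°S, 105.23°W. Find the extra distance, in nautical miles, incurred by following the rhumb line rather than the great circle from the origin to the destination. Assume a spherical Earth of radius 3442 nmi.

395 nmi

Great circle: cos σ = sin φ₁ sin φ₂ + cos φ₁ cos φ₂ cos Δλ,  σ = 1.6474 rad → d_gc = 5670.4 nmi
Rhumb line: Δψ = -0.3863, q = Δφ/Δψ = 0.8481, d_rh = R√(Δφ²+q²Δλ²) = 6065.2 nmi
Excess = 6065.2 − 5670.4 = 394.8 ≈ 395 nmi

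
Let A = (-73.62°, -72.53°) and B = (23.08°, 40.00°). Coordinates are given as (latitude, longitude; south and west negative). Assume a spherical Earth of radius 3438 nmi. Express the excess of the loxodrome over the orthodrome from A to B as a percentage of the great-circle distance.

Great circle: σ = 2.0663 rad → d_gc = Rσ = 7104.1 nmi
Rhumb: Δφ = +1.6877, Δλ = +1.9640, Δψ = +2.3526, q = Δφ/Δψ = 0.7174 → d_rh = R√(Δφ²+q²Δλ²) = 7558.6 nmi
Excess = (7558.6 − 7104.1) / 7104.1 = 454.5 / 7104.1 = 6.40% ≈ 6.4%

6.4%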